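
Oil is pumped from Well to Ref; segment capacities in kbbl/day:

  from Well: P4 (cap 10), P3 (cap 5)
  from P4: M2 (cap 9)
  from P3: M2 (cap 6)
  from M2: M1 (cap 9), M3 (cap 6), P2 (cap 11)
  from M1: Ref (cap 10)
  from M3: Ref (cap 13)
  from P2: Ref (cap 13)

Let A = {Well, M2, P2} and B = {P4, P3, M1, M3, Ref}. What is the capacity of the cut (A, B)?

Edges leaving {Well, M2, P2}: Well→P4 (10), Well→P3 (5), M2→M1 (9), M2→M3 (6), P2→Ref (13).
Cut capacity = 10 + 5 + 9 + 6 + 13 = 43.

43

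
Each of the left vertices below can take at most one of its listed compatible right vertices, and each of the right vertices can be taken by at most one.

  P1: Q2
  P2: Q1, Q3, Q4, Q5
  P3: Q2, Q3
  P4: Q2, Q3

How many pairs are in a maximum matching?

3

Unit-capacity flow: source→left, listed edges, right→sink; max matching = max flow.
Augmenting path P1→Q2 (+1); matched 1.
Augmenting path P2→Q1 (+1); matched 2.
Augmenting path P3→Q3 (+1); matched 3.
No augmenting path remains; maximum matching = 3.
König certificate: {P2, Q2, Q3} is a vertex cover of size 3 (every listed pair touches it), so no matching can be larger.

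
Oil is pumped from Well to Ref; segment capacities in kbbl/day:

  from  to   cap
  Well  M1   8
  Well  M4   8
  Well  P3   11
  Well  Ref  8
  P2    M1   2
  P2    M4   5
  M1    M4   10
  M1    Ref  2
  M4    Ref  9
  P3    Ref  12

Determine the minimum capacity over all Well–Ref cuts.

30

Augment Well→Ref: bottleneck 8, flow now 8.
Augment Well→M1→Ref: bottleneck 2, flow now 10.
Augment Well→M4→Ref: bottleneck 8, flow now 18.
Augment Well→P3→Ref: bottleneck 11, flow now 29.
Augment Well→M1→M4→Ref: bottleneck 1, flow now 30.
No augmenting path remains; maximum flow = 30.
By max-flow min-cut, the minimum cut capacity equals the max flow.
In the residual graph, reachable from Well: {Well, M1, M4}.
Min-cut edges: Well→P3 (11), Well→Ref (8), M1→Ref (2), M4→Ref (9); capacity 11 + 8 + 2 + 9 = 30.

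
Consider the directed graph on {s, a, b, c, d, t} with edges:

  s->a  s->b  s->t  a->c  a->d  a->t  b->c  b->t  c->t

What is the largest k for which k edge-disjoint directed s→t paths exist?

3

Assign every edge capacity 1; by Menger, the answer equals the max flow.
Path s→t (+1); total 1.
Path s→a→t (+1); total 2.
Path s→b→t (+1); total 3.
No residual s→t path; max flow = 3.
Certifying cut of size 3: {s→a, s→b, s→t}.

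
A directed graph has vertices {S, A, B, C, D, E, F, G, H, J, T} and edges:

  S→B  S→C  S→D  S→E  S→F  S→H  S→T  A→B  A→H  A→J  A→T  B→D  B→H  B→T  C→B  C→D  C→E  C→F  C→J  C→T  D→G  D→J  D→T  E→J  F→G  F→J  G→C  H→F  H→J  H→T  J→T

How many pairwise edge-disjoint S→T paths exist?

Assign every edge capacity 1; by Menger, the answer equals the max flow.
Path S→T (+1); total 1.
Path S→B→T (+1); total 2.
Path S→C→T (+1); total 3.
Path S→D→T (+1); total 4.
Path S→H→T (+1); total 5.
Path S→E→J→T (+1); total 6.
No residual S→T path; max flow = 6.
Certifying cut of size 6: {B→T, C→T, D→T, H→T, J→T, S→T}.

6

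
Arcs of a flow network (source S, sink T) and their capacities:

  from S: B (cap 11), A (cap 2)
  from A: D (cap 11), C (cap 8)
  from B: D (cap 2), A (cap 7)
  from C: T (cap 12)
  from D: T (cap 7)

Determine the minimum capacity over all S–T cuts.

11

Augment S→A→C→T: bottleneck 2, flow now 2.
Augment S→B→D→T: bottleneck 2, flow now 4.
Augment S→B→A→C→T: bottleneck 6, flow now 10.
Augment S→B→A→D→T: bottleneck 1, flow now 11.
No augmenting path remains; maximum flow = 11.
By max-flow min-cut, the minimum cut capacity equals the max flow.
In the residual graph, reachable from S: {S, B}.
Min-cut edges: S→A (2), B→A (7), B→D (2); capacity 2 + 7 + 2 = 11.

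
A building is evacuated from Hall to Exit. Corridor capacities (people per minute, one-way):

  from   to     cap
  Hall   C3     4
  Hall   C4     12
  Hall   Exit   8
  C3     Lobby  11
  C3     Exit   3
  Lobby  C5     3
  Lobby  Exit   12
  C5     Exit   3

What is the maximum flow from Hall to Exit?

12

Augment Hall→Exit: bottleneck 8, flow now 8.
Augment Hall→C3→Exit: bottleneck 3, flow now 11.
Augment Hall→C3→Lobby→Exit: bottleneck 1, flow now 12.
No augmenting path remains; maximum flow = 12.
In the residual graph, reachable from Hall: {Hall, C4}.
Min-cut edges: Hall→C3 (4), Hall→Exit (8); capacity 4 + 8 = 12.
This cut is saturated, so no flow can exceed 12.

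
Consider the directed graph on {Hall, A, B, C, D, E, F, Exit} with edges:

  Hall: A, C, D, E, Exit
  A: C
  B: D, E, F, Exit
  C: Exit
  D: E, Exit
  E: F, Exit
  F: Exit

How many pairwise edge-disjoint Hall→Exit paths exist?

4

Assign every edge capacity 1; by Menger, the answer equals the max flow.
Path Hall→Exit (+1); total 1.
Path Hall→C→Exit (+1); total 2.
Path Hall→D→Exit (+1); total 3.
Path Hall→E→Exit (+1); total 4.
No residual Hall→Exit path; max flow = 4.
Certifying cut of size 4: {C→Exit, Hall→D, Hall→E, Hall→Exit}.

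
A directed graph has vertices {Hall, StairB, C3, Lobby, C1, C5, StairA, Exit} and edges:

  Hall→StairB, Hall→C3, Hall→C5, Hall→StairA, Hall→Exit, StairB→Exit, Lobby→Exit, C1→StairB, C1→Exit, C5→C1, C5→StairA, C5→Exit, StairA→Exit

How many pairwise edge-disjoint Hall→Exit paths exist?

Assign every edge capacity 1; by Menger, the answer equals the max flow.
Path Hall→Exit (+1); total 1.
Path Hall→StairB→Exit (+1); total 2.
Path Hall→C5→Exit (+1); total 3.
Path Hall→StairA→Exit (+1); total 4.
No residual Hall→Exit path; max flow = 4.
Certifying cut of size 4: {Hall→C5, Hall→Exit, Hall→StairA, Hall→StairB}.

4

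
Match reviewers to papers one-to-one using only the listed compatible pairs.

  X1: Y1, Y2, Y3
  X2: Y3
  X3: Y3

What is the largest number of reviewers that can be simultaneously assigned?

Unit-capacity flow: source→left, listed edges, right→sink; max matching = max flow.
Augmenting path X1→Y1 (+1); matched 1.
Augmenting path X2→Y3 (+1); matched 2.
No augmenting path remains; maximum matching = 2.
König certificate: {X1, Y3} is a vertex cover of size 2 (every listed pair touches it), so no matching can be larger.

2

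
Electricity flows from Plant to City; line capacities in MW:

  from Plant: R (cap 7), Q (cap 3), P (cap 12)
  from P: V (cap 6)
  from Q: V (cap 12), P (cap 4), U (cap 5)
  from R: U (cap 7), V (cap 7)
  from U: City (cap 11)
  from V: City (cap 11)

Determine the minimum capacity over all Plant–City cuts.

16

Augment Plant→P→V→City: bottleneck 6, flow now 6.
Augment Plant→Q→U→City: bottleneck 3, flow now 9.
Augment Plant→R→U→City: bottleneck 7, flow now 16.
No augmenting path remains; maximum flow = 16.
By max-flow min-cut, the minimum cut capacity equals the max flow.
In the residual graph, reachable from Plant: {Plant, P}.
Min-cut edges: Plant→Q (3), Plant→R (7), P→V (6); capacity 3 + 7 + 6 = 16.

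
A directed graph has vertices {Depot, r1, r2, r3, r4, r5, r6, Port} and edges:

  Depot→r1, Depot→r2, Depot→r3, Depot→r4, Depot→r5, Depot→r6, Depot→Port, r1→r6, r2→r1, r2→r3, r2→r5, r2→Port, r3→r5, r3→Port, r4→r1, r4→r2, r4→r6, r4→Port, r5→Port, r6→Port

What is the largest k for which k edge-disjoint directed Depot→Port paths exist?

Assign every edge capacity 1; by Menger, the answer equals the max flow.
Path Depot→Port (+1); total 1.
Path Depot→r2→Port (+1); total 2.
Path Depot→r3→Port (+1); total 3.
Path Depot→r4→Port (+1); total 4.
Path Depot→r5→Port (+1); total 5.
Path Depot→r6→Port (+1); total 6.
No residual Depot→Port path; max flow = 6.
Certifying cut of size 6: {Depot→Port, Depot→r2, Depot→r3, Depot→r4, Depot→r5, r6→Port}.

6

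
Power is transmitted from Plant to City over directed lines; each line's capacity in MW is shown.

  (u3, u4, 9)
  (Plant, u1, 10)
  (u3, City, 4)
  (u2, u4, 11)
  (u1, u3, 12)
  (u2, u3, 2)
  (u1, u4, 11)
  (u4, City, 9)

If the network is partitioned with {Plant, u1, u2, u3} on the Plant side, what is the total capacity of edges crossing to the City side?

35

Edges leaving {Plant, u1, u2, u3}: u1→u4 (11), u2→u4 (11), u3→u4 (9), u3→City (4).
Cut capacity = 11 + 11 + 9 + 4 = 35.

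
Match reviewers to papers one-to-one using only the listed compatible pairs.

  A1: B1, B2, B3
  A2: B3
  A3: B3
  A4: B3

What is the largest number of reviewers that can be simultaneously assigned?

Unit-capacity flow: source→left, listed edges, right→sink; max matching = max flow.
Augmenting path A1→B1 (+1); matched 1.
Augmenting path A2→B3 (+1); matched 2.
No augmenting path remains; maximum matching = 2.
König certificate: {A1, B3} is a vertex cover of size 2 (every listed pair touches it), so no matching can be larger.

2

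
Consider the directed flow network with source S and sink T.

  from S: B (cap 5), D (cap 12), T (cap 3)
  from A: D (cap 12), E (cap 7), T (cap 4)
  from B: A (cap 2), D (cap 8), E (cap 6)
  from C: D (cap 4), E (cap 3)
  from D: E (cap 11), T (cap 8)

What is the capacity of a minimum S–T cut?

Augment S→T: bottleneck 3, flow now 3.
Augment S→D→T: bottleneck 8, flow now 11.
Augment S→B→A→T: bottleneck 2, flow now 13.
No augmenting path remains; maximum flow = 13.
By max-flow min-cut, the minimum cut capacity equals the max flow.
In the residual graph, reachable from S: {S, B, D, E}.
Min-cut edges: S→T (3), B→A (2), D→T (8); capacity 3 + 2 + 8 = 13.

13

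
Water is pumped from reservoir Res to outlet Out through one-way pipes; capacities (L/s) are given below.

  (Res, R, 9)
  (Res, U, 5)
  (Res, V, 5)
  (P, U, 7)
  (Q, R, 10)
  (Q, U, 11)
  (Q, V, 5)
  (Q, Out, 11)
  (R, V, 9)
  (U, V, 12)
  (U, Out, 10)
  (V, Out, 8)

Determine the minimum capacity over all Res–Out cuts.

Augment Res→U→Out: bottleneck 5, flow now 5.
Augment Res→V→Out: bottleneck 5, flow now 10.
Augment Res→R→V→Out: bottleneck 3, flow now 13.
No augmenting path remains; maximum flow = 13.
By max-flow min-cut, the minimum cut capacity equals the max flow.
In the residual graph, reachable from Res: {Res, R, V}.
Min-cut edges: Res→U (5), V→Out (8); capacity 5 + 8 = 13.

13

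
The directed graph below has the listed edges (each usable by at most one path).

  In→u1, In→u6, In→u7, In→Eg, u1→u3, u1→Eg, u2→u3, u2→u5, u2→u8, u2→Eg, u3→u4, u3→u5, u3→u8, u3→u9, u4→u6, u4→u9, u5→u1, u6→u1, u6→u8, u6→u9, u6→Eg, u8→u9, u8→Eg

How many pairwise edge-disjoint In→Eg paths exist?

3

Assign every edge capacity 1; by Menger, the answer equals the max flow.
Path In→Eg (+1); total 1.
Path In→u1→Eg (+1); total 2.
Path In→u6→Eg (+1); total 3.
No residual In→Eg path; max flow = 3.
Certifying cut of size 3: {In→Eg, In→u1, In→u6}.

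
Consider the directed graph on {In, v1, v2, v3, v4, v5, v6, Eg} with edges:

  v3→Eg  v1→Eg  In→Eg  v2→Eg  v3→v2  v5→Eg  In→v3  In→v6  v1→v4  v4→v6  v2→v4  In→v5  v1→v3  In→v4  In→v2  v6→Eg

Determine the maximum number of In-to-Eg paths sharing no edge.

Assign every edge capacity 1; by Menger, the answer equals the max flow.
Path In→Eg (+1); total 1.
Path In→v2→Eg (+1); total 2.
Path In→v3→Eg (+1); total 3.
Path In→v5→Eg (+1); total 4.
Path In→v6→Eg (+1); total 5.
No residual In→Eg path; max flow = 5.
Certifying cut of size 5: {In→Eg, In→v2, In→v3, In→v5, v6→Eg}.

5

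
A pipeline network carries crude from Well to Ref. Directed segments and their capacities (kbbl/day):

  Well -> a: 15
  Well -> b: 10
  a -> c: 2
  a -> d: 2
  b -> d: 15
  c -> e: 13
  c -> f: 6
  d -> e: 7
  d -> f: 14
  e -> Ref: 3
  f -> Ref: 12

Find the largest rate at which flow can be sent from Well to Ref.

14

Augment Well→a→c→e→Ref: bottleneck 2, flow now 2.
Augment Well→a→d→e→Ref: bottleneck 1, flow now 3.
Augment Well→a→d→f→Ref: bottleneck 1, flow now 4.
Augment Well→b→d→f→Ref: bottleneck 10, flow now 14.
No augmenting path remains; maximum flow = 14.
In the residual graph, reachable from Well: {Well, a}.
Min-cut edges: Well→b (10), a→c (2), a→d (2); capacity 10 + 2 + 2 = 14.
This cut is saturated, so no flow can exceed 14.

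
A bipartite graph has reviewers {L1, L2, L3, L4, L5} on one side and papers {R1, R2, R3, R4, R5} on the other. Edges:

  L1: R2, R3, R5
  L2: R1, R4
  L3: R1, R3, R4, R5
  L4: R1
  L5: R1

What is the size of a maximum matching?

4

Unit-capacity flow: source→left, listed edges, right→sink; max matching = max flow.
Augmenting path L1→R2 (+1); matched 1.
Augmenting path L2→R1 (+1); matched 2.
Augmenting path L3→R3 (+1); matched 3.
Augmenting path L4→R1→L2→R4 (+1); matched 4.
No augmenting path remains; maximum matching = 4.
König certificate: {L1, L2, L3, R1} is a vertex cover of size 4 (every listed pair touches it), so no matching can be larger.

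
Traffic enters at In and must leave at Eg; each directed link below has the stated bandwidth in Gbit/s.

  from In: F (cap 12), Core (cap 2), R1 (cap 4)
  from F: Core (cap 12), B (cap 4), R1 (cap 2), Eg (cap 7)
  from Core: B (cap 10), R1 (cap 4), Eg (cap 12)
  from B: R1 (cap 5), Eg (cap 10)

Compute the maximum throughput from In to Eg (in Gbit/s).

14

Augment In→F→Eg: bottleneck 7, flow now 7.
Augment In→Core→Eg: bottleneck 2, flow now 9.
Augment In→F→Core→Eg: bottleneck 5, flow now 14.
No augmenting path remains; maximum flow = 14.
In the residual graph, reachable from In: {In, R1}.
Min-cut edges: In→F (12), In→Core (2); capacity 12 + 2 = 14.
This cut is saturated, so no flow can exceed 14.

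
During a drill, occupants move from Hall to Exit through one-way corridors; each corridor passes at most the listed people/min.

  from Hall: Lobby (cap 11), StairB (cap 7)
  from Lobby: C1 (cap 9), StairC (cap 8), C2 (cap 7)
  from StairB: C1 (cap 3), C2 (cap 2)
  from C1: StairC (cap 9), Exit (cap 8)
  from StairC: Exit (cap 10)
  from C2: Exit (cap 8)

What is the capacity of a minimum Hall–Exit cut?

16

Augment Hall→Lobby→C1→Exit: bottleneck 8, flow now 8.
Augment Hall→Lobby→StairC→Exit: bottleneck 3, flow now 11.
Augment Hall→StairB→C2→Exit: bottleneck 2, flow now 13.
Augment Hall→StairB→C1→StairC→Exit: bottleneck 3, flow now 16.
No augmenting path remains; maximum flow = 16.
By max-flow min-cut, the minimum cut capacity equals the max flow.
In the residual graph, reachable from Hall: {Hall, StairB}.
Min-cut edges: Hall→Lobby (11), StairB→C1 (3), StairB→C2 (2); capacity 11 + 3 + 2 = 16.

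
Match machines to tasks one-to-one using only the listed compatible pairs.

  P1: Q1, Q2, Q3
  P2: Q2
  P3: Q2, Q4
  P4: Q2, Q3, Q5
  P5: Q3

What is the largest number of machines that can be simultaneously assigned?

Unit-capacity flow: source→left, listed edges, right→sink; max matching = max flow.
Augmenting path P1→Q1 (+1); matched 1.
Augmenting path P2→Q2 (+1); matched 2.
Augmenting path P3→Q4 (+1); matched 3.
Augmenting path P4→Q3 (+1); matched 4.
Augmenting path P5→Q3→P4→Q5 (+1); matched 5.
No augmenting path remains; maximum matching = 5.
König certificate: {P1, P2, P3, P4, P5} is a vertex cover of size 5 (every listed pair touches it), so no matching can be larger.

5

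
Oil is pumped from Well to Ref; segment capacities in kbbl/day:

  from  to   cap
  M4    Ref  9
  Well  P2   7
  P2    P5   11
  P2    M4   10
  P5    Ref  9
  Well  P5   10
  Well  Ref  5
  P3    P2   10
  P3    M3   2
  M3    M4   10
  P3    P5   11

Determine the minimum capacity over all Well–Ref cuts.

21

Augment Well→Ref: bottleneck 5, flow now 5.
Augment Well→P5→Ref: bottleneck 9, flow now 14.
Augment Well→P2→M4→Ref: bottleneck 7, flow now 21.
No augmenting path remains; maximum flow = 21.
By max-flow min-cut, the minimum cut capacity equals the max flow.
In the residual graph, reachable from Well: {Well, P5}.
Min-cut edges: Well→P2 (7), Well→Ref (5), P5→Ref (9); capacity 7 + 5 + 9 = 21.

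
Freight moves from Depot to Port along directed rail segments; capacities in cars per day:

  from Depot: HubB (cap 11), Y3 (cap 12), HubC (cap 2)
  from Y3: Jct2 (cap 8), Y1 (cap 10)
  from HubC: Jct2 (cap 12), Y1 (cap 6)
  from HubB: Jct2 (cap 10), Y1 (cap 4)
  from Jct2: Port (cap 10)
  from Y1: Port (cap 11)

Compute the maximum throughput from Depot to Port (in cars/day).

21

Augment Depot→Y3→Jct2→Port: bottleneck 8, flow now 8.
Augment Depot→Y3→Y1→Port: bottleneck 4, flow now 12.
Augment Depot→HubC→Jct2→Port: bottleneck 2, flow now 14.
Augment Depot→HubB→Y1→Port: bottleneck 4, flow now 18.
Augment Depot→HubB→Jct2→Y3→Y1→Port: bottleneck 3, flow now 21. (uses reverse residual edge)
No augmenting path remains; maximum flow = 21.
In the residual graph, reachable from Depot: {Depot, Y3, HubC, HubB, Jct2, Y1}.
Min-cut edges: Jct2→Port (10), Y1→Port (11); capacity 10 + 11 = 21.
This cut is saturated, so no flow can exceed 21.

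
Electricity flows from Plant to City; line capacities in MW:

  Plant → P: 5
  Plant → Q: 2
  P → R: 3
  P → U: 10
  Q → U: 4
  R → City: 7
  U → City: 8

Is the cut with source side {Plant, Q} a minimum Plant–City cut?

Given cut capacity: 5 + 4 = 9.
Augment Plant→P→R→City: bottleneck 3, flow now 3.
Augment Plant→P→U→City: bottleneck 2, flow now 5.
Augment Plant→Q→U→City: bottleneck 2, flow now 7.
No augmenting path remains; maximum flow = 7.
In the residual graph, reachable from Plant: {Plant}.
Min-cut edges: Plant→P (5), Plant→Q (2); capacity 5 + 2 = 7.
Cut capacity 9 exceeds the max flow 7, so it is not minimum.

No — its capacity is 9, but the minimum cut has capacity 7.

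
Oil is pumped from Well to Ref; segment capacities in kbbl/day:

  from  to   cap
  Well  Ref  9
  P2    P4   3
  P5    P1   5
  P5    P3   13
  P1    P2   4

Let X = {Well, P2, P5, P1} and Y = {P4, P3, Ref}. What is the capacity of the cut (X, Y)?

25

Edges leaving {Well, P2, P5, P1}: Well→Ref (9), P2→P4 (3), P5→P3 (13).
Cut capacity = 9 + 3 + 13 = 25.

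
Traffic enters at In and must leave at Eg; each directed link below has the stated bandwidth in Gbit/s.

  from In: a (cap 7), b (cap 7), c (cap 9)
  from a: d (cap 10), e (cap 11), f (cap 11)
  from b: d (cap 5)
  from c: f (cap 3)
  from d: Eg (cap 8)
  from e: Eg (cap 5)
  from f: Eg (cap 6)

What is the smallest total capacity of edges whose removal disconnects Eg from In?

Augment In→a→d→Eg: bottleneck 7, flow now 7.
Augment In→b→d→Eg: bottleneck 1, flow now 8.
Augment In→c→f→Eg: bottleneck 3, flow now 11.
Augment In→b→d→a→e→Eg: bottleneck 4, flow now 15. (uses reverse residual edge)
No augmenting path remains; maximum flow = 15.
By max-flow min-cut, the minimum cut capacity equals the max flow.
In the residual graph, reachable from In: {In, b, c}.
Min-cut edges: In→a (7), b→d (5), c→f (3); capacity 7 + 5 + 3 = 15.

15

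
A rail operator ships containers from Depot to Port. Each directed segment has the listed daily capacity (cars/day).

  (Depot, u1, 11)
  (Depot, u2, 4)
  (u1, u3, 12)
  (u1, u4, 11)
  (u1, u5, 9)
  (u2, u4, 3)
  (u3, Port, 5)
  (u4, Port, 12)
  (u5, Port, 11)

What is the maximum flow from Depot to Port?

14

Augment Depot→u1→u3→Port: bottleneck 5, flow now 5.
Augment Depot→u1→u4→Port: bottleneck 6, flow now 11.
Augment Depot→u2→u4→Port: bottleneck 3, flow now 14.
No augmenting path remains; maximum flow = 14.
In the residual graph, reachable from Depot: {Depot, u2}.
Min-cut edges: Depot→u1 (11), u2→u4 (3); capacity 11 + 3 = 14.
This cut is saturated, so no flow can exceed 14.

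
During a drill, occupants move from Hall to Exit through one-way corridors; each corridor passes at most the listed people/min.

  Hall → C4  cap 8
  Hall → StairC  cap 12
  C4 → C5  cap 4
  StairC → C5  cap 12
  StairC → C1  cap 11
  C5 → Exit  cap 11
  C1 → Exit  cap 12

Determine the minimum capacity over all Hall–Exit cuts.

16

Augment Hall→C4→C5→Exit: bottleneck 4, flow now 4.
Augment Hall→StairC→C5→Exit: bottleneck 7, flow now 11.
Augment Hall→StairC→C1→Exit: bottleneck 5, flow now 16.
No augmenting path remains; maximum flow = 16.
By max-flow min-cut, the minimum cut capacity equals the max flow.
In the residual graph, reachable from Hall: {Hall, C4}.
Min-cut edges: Hall→StairC (12), C4→C5 (4); capacity 12 + 4 = 16.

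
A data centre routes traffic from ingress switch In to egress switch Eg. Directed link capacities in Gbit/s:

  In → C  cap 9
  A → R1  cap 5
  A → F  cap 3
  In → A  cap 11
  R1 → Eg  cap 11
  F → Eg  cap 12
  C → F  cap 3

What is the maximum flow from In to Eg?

Augment In→A→R1→Eg: bottleneck 5, flow now 5.
Augment In→A→F→Eg: bottleneck 3, flow now 8.
Augment In→C→F→Eg: bottleneck 3, flow now 11.
No augmenting path remains; maximum flow = 11.
In the residual graph, reachable from In: {In, A, C}.
Min-cut edges: A→R1 (5), A→F (3), C→F (3); capacity 5 + 3 + 3 = 11.
This cut is saturated, so no flow can exceed 11.

11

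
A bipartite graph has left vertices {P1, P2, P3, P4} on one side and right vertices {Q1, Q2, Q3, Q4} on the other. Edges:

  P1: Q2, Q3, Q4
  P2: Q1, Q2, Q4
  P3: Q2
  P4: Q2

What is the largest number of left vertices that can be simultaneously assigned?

3

Unit-capacity flow: source→left, listed edges, right→sink; max matching = max flow.
Augmenting path P1→Q2 (+1); matched 1.
Augmenting path P2→Q1 (+1); matched 2.
Augmenting path P3→Q2→P1→Q3 (+1); matched 3.
No augmenting path remains; maximum matching = 3.
König certificate: {P1, P2, Q2} is a vertex cover of size 3 (every listed pair touches it), so no matching can be larger.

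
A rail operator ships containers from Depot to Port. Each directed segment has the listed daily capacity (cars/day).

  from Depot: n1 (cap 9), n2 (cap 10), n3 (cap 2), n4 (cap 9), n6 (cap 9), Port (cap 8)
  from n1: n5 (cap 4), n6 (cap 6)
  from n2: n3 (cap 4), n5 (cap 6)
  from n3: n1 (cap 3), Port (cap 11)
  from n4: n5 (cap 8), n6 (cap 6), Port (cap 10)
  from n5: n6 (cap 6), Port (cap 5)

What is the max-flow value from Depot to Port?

Augment Depot→Port: bottleneck 8, flow now 8.
Augment Depot→n3→Port: bottleneck 2, flow now 10.
Augment Depot→n4→Port: bottleneck 9, flow now 19.
Augment Depot→n1→n5→Port: bottleneck 4, flow now 23.
Augment Depot→n2→n3→Port: bottleneck 4, flow now 27.
Augment Depot→n2→n5→Port: bottleneck 1, flow now 28.
No augmenting path remains; maximum flow = 28.
In the residual graph, reachable from Depot: {Depot, n1, n2, n5, n6}.
Min-cut edges: Depot→n3 (2), Depot→n4 (9), Depot→Port (8), n2→n3 (4), n5→Port (5); capacity 2 + 9 + 8 + 4 + 5 = 28.
This cut is saturated, so no flow can exceed 28.

28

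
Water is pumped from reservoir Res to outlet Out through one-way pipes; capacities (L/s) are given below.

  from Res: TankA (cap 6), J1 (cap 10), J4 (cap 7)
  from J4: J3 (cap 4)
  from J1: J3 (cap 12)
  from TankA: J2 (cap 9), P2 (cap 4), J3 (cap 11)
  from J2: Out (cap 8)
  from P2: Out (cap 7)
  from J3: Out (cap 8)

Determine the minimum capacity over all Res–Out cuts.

Augment Res→J4→J3→Out: bottleneck 4, flow now 4.
Augment Res→J1→J3→Out: bottleneck 4, flow now 8.
Augment Res→TankA→J2→Out: bottleneck 6, flow now 14.
No augmenting path remains; maximum flow = 14.
By max-flow min-cut, the minimum cut capacity equals the max flow.
In the residual graph, reachable from Res: {Res, J4, J1, J3}.
Min-cut edges: Res→TankA (6), J3→Out (8); capacity 6 + 8 = 14.

14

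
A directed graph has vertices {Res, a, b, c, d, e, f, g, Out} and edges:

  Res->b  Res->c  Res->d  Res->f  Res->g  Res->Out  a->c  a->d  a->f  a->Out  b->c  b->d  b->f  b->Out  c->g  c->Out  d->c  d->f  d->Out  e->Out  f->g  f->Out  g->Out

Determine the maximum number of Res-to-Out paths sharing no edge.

Assign every edge capacity 1; by Menger, the answer equals the max flow.
Path Res→Out (+1); total 1.
Path Res→b→Out (+1); total 2.
Path Res→c→Out (+1); total 3.
Path Res→d→Out (+1); total 4.
Path Res→f→Out (+1); total 5.
Path Res→g→Out (+1); total 6.
No residual Res→Out path; max flow = 6.
Certifying cut of size 6: {Res→Out, Res→b, Res→c, Res→d, Res→f, Res→g}.

6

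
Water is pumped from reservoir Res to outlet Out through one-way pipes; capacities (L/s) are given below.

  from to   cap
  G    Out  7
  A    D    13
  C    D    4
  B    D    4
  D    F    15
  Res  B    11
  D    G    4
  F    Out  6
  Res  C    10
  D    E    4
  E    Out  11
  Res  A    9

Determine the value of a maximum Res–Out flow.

14

Augment Res→A→D→E→Out: bottleneck 4, flow now 4.
Augment Res→A→D→F→Out: bottleneck 5, flow now 9.
Augment Res→B→D→F→Out: bottleneck 1, flow now 10.
Augment Res→B→D→G→Out: bottleneck 3, flow now 13.
Augment Res→C→D→G→Out: bottleneck 1, flow now 14.
No augmenting path remains; maximum flow = 14.
In the residual graph, reachable from Res: {Res, A, B, C, D, F}.
Min-cut edges: D→E (4), D→G (4), F→Out (6); capacity 4 + 4 + 6 = 14.
This cut is saturated, so no flow can exceed 14.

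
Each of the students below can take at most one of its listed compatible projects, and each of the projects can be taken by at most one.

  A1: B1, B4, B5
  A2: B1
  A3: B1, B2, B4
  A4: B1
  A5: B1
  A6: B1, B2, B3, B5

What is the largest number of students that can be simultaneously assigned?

Unit-capacity flow: source→left, listed edges, right→sink; max matching = max flow.
Augmenting path A1→B1 (+1); matched 1.
Augmenting path A3→B2 (+1); matched 2.
Augmenting path A6→B3 (+1); matched 3.
Augmenting path A2→B1→A1→B4 (+1); matched 4.
No augmenting path remains; maximum matching = 4.
König certificate: {A1, A3, A6, B1} is a vertex cover of size 4 (every listed pair touches it), so no matching can be larger.

4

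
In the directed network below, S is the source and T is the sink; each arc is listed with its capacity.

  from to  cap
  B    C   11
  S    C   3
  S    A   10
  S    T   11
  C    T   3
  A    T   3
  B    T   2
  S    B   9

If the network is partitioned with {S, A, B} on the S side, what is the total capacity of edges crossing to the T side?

30

Edges leaving {S, A, B}: S→C (3), S→T (11), A→T (3), B→C (11), B→T (2).
Cut capacity = 3 + 11 + 3 + 11 + 2 = 30.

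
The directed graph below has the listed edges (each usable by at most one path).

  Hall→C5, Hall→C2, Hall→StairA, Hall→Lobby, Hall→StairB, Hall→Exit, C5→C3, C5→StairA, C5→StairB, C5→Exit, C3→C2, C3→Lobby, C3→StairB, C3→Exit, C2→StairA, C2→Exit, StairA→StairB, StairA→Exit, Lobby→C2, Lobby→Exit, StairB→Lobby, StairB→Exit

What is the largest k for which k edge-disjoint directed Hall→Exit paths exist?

Assign every edge capacity 1; by Menger, the answer equals the max flow.
Path Hall→Exit (+1); total 1.
Path Hall→C5→Exit (+1); total 2.
Path Hall→C2→Exit (+1); total 3.
Path Hall→StairA→Exit (+1); total 4.
Path Hall→Lobby→Exit (+1); total 5.
Path Hall→StairB→Exit (+1); total 6.
No residual Hall→Exit path; max flow = 6.
Certifying cut of size 6: {Hall→C2, Hall→C5, Hall→Exit, Hall→Lobby, Hall→StairA, Hall→StairB}.

6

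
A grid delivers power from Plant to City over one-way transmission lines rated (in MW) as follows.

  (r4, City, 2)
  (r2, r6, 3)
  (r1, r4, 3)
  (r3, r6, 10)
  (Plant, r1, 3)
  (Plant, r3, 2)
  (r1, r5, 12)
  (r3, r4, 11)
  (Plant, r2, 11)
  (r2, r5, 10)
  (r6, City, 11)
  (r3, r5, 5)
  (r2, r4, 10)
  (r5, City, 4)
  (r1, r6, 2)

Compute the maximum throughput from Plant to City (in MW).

Augment Plant→r1→r4→City: bottleneck 2, flow now 2.
Augment Plant→r1→r5→City: bottleneck 1, flow now 3.
Augment Plant→r2→r5→City: bottleneck 3, flow now 6.
Augment Plant→r2→r6→City: bottleneck 3, flow now 9.
Augment Plant→r3→r6→City: bottleneck 2, flow now 11.
Augment Plant→r2→r4→r1→r6→City: bottleneck 2, flow now 13. (uses reverse residual edge)
No augmenting path remains; maximum flow = 13.
In the residual graph, reachable from Plant: {Plant, r1, r2, r4, r5}.
Min-cut edges: Plant→r3 (2), r1→r6 (2), r2→r6 (3), r4→City (2), r5→City (4); capacity 2 + 2 + 3 + 2 + 4 = 13.
This cut is saturated, so no flow can exceed 13.

13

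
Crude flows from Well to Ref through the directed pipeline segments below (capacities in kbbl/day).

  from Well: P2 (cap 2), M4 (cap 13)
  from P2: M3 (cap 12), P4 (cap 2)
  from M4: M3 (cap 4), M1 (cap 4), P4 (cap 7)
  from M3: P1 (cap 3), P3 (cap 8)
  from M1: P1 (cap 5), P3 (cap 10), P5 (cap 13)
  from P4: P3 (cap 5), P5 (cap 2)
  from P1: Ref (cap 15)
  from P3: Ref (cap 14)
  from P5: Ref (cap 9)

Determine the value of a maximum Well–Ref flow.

Augment Well→P2→M3→P1→Ref: bottleneck 2, flow now 2.
Augment Well→M4→M3→P1→Ref: bottleneck 1, flow now 3.
Augment Well→M4→M3→P3→Ref: bottleneck 3, flow now 6.
Augment Well→M4→M1→P1→Ref: bottleneck 4, flow now 10.
Augment Well→M4→P4→P3→Ref: bottleneck 5, flow now 15.
No augmenting path remains; maximum flow = 15.
In the residual graph, reachable from Well: {Well}.
Min-cut edges: Well→P2 (2), Well→M4 (13); capacity 2 + 13 = 15.
This cut is saturated, so no flow can exceed 15.

15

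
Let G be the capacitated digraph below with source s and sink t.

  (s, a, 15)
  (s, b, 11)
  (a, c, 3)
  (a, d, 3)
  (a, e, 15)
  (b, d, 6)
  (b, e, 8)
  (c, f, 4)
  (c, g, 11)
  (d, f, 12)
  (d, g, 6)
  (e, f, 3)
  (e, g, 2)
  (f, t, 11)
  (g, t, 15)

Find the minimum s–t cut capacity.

Augment s→a→c→f→t: bottleneck 3, flow now 3.
Augment s→a→d→f→t: bottleneck 3, flow now 6.
Augment s→a→e→f→t: bottleneck 3, flow now 9.
Augment s→a→e→g→t: bottleneck 2, flow now 11.
Augment s→b→d→f→t: bottleneck 2, flow now 13.
Augment s→b→d→g→t: bottleneck 4, flow now 17.
No augmenting path remains; maximum flow = 17.
By max-flow min-cut, the minimum cut capacity equals the max flow.
In the residual graph, reachable from s: {s, a, b, e}.
Min-cut edges: a→c (3), a→d (3), b→d (6), e→f (3), e→g (2); capacity 3 + 3 + 6 + 3 + 2 = 17.

17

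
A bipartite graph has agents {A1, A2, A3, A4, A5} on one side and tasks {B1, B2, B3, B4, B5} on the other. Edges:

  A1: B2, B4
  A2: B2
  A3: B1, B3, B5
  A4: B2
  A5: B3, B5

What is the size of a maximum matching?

Unit-capacity flow: source→left, listed edges, right→sink; max matching = max flow.
Augmenting path A1→B2 (+1); matched 1.
Augmenting path A3→B1 (+1); matched 2.
Augmenting path A5→B3 (+1); matched 3.
Augmenting path A2→B2→A1→B4 (+1); matched 4.
No augmenting path remains; maximum matching = 4.
König certificate: {A1, A3, A5, B2} is a vertex cover of size 4 (every listed pair touches it), so no matching can be larger.

4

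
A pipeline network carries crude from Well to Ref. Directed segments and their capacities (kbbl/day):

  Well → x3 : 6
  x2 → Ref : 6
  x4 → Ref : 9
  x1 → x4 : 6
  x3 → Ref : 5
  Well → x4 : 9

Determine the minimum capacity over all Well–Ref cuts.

14

Augment Well→x3→Ref: bottleneck 5, flow now 5.
Augment Well→x4→Ref: bottleneck 9, flow now 14.
No augmenting path remains; maximum flow = 14.
By max-flow min-cut, the minimum cut capacity equals the max flow.
In the residual graph, reachable from Well: {Well, x3}.
Min-cut edges: Well→x4 (9), x3→Ref (5); capacity 9 + 5 = 14.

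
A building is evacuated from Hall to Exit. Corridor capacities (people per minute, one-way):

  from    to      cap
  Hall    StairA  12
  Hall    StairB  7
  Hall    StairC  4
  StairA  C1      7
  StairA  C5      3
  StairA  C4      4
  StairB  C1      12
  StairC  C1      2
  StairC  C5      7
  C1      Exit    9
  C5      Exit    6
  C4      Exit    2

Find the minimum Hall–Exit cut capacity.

17

Augment Hall→StairA→C1→Exit: bottleneck 7, flow now 7.
Augment Hall→StairA→C5→Exit: bottleneck 3, flow now 10.
Augment Hall→StairA→C4→Exit: bottleneck 2, flow now 12.
Augment Hall→StairB→C1→Exit: bottleneck 2, flow now 14.
Augment Hall→StairC→C5→Exit: bottleneck 3, flow now 17.
No augmenting path remains; maximum flow = 17.
By max-flow min-cut, the minimum cut capacity equals the max flow.
In the residual graph, reachable from Hall: {Hall, StairA, StairB, StairC, C1, C5, C4}.
Min-cut edges: C1→Exit (9), C5→Exit (6), C4→Exit (2); capacity 9 + 6 + 2 = 17.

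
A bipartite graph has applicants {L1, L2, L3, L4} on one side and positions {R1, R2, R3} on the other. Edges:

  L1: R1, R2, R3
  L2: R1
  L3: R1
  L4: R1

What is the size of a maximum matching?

Unit-capacity flow: source→left, listed edges, right→sink; max matching = max flow.
Augmenting path L1→R1 (+1); matched 1.
Augmenting path L2→R1→L1→R2 (+1); matched 2.
No augmenting path remains; maximum matching = 2.
König certificate: {L1, R1} is a vertex cover of size 2 (every listed pair touches it), so no matching can be larger.

2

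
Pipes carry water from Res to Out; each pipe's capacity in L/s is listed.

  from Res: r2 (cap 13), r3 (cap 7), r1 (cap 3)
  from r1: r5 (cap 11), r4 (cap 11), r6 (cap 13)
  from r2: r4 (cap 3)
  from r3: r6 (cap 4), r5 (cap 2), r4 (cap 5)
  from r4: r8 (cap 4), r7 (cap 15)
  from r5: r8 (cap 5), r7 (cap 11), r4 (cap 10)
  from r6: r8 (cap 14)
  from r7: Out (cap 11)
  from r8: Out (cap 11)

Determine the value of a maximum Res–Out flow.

13

Augment Res→r1→r4→r7→Out: bottleneck 3, flow now 3.
Augment Res→r2→r4→r7→Out: bottleneck 3, flow now 6.
Augment Res→r3→r4→r7→Out: bottleneck 5, flow now 11.
Augment Res→r3→r5→r8→Out: bottleneck 2, flow now 13.
No augmenting path remains; maximum flow = 13.
In the residual graph, reachable from Res: {Res, r2}.
Min-cut edges: Res→r1 (3), Res→r3 (7), r2→r4 (3); capacity 3 + 7 + 3 = 13.
This cut is saturated, so no flow can exceed 13.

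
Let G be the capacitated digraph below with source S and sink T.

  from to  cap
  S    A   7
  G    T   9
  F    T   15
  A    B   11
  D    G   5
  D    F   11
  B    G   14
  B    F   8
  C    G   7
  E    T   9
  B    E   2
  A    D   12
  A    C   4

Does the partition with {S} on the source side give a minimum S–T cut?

Yes — it is a minimum cut (capacity 7).

Given cut capacity: 7 = 7.
Augment S→A→B→E→T: bottleneck 2, flow now 2.
Augment S→A→B→F→T: bottleneck 5, flow now 7.
No augmenting path remains; maximum flow = 7.
Cut capacity 7 equals the max flow, so it is a minimum cut.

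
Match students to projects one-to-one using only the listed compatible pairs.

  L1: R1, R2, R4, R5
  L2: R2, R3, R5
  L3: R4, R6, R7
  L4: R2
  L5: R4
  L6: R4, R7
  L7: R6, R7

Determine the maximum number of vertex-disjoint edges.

6

Unit-capacity flow: source→left, listed edges, right→sink; max matching = max flow.
Augmenting path L1→R1 (+1); matched 1.
Augmenting path L2→R2 (+1); matched 2.
Augmenting path L3→R4 (+1); matched 3.
Augmenting path L6→R7 (+1); matched 4.
Augmenting path L7→R6 (+1); matched 5.
Augmenting path L4→R2→L2→R3 (+1); matched 6.
No augmenting path remains; maximum matching = 6.
König certificate: {L1, L2, L4, R4, R6, R7} is a vertex cover of size 6 (every listed pair touches it), so no matching can be larger.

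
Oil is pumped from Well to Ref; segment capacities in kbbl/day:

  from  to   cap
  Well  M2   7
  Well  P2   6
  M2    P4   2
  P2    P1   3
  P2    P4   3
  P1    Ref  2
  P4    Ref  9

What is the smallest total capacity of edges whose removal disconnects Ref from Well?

Augment Well→M2→P4→Ref: bottleneck 2, flow now 2.
Augment Well→P2→P1→Ref: bottleneck 2, flow now 4.
Augment Well→P2→P4→Ref: bottleneck 3, flow now 7.
No augmenting path remains; maximum flow = 7.
By max-flow min-cut, the minimum cut capacity equals the max flow.
In the residual graph, reachable from Well: {Well, M2, P2, P1}.
Min-cut edges: M2→P4 (2), P2→P4 (3), P1→Ref (2); capacity 2 + 3 + 2 = 7.

7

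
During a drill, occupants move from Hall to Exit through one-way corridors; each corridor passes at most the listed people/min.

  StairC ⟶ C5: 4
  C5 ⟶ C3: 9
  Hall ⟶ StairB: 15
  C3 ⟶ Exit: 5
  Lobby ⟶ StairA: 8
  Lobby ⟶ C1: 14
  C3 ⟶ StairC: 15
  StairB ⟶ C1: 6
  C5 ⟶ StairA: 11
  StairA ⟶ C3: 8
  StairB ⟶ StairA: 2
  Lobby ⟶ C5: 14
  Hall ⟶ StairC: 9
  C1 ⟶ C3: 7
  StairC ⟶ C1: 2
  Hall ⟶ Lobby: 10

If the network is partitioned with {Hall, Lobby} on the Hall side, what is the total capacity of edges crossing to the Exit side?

60

Edges leaving {Hall, Lobby}: Hall→StairB (15), Hall→StairC (9), Lobby→C1 (14), Lobby→StairA (8), Lobby→C5 (14).
Cut capacity = 15 + 9 + 14 + 8 + 14 = 60.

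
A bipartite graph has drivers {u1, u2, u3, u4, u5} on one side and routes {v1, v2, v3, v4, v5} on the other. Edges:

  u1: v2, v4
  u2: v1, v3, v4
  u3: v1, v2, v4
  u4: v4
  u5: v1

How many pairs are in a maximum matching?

4

Unit-capacity flow: source→left, listed edges, right→sink; max matching = max flow.
Augmenting path u1→v2 (+1); matched 1.
Augmenting path u2→v1 (+1); matched 2.
Augmenting path u3→v4 (+1); matched 3.
Augmenting path u5→v1→u2→v3 (+1); matched 4.
No augmenting path remains; maximum matching = 4.
König certificate: {u2, v1, v2, v4} is a vertex cover of size 4 (every listed pair touches it), so no matching can be larger.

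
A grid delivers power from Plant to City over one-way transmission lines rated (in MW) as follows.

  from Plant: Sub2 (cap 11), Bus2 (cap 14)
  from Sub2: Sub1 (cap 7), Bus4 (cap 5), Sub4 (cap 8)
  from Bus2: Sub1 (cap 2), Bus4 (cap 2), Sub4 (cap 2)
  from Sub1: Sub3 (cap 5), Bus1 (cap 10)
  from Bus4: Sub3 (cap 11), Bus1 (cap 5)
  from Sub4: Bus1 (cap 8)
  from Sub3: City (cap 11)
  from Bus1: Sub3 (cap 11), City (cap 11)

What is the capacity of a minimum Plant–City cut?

Augment Plant→Sub2→Sub1→Sub3→City: bottleneck 5, flow now 5.
Augment Plant→Sub2→Sub1→Bus1→City: bottleneck 2, flow now 7.
Augment Plant→Sub2→Bus4→Sub3→City: bottleneck 4, flow now 11.
Augment Plant→Bus2→Sub1→Bus1→City: bottleneck 2, flow now 13.
Augment Plant→Bus2→Bus4→Sub3→City: bottleneck 2, flow now 15.
Augment Plant→Bus2→Sub4→Bus1→City: bottleneck 2, flow now 17.
No augmenting path remains; maximum flow = 17.
By max-flow min-cut, the minimum cut capacity equals the max flow.
In the residual graph, reachable from Plant: {Plant, Bus2}.
Min-cut edges: Plant→Sub2 (11), Bus2→Sub1 (2), Bus2→Bus4 (2), Bus2→Sub4 (2); capacity 11 + 2 + 2 + 2 = 17.

17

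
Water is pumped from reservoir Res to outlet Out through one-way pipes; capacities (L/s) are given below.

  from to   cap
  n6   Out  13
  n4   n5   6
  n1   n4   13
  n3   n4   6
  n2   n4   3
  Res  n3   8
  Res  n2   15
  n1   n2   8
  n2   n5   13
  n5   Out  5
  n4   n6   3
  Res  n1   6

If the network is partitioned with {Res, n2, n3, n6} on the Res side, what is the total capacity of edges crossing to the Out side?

41

Edges leaving {Res, n2, n3, n6}: Res→n1 (6), n2→n4 (3), n2→n5 (13), n3→n4 (6), n6→Out (13).
Cut capacity = 6 + 3 + 13 + 6 + 13 = 41.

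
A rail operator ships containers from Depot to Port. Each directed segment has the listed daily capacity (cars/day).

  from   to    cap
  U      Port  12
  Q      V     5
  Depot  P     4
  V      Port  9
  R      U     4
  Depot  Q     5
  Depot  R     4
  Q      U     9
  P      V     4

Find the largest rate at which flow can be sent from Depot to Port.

Augment Depot→P→V→Port: bottleneck 4, flow now 4.
Augment Depot→Q→U→Port: bottleneck 5, flow now 9.
Augment Depot→R→U→Port: bottleneck 4, flow now 13.
No augmenting path remains; maximum flow = 13.
In the residual graph, reachable from Depot: {Depot}.
Min-cut edges: Depot→P (4), Depot→Q (5), Depot→R (4); capacity 4 + 5 + 4 = 13.
This cut is saturated, so no flow can exceed 13.

13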